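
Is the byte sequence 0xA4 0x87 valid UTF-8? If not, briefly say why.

invalid (continuation byte with no leading byte)

Byte 0xA4 = 10100100 has the form 10xxxxxx — a continuation byte — but there is no preceding leading byte.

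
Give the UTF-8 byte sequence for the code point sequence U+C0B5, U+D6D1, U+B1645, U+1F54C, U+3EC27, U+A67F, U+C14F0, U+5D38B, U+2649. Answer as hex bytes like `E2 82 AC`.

EC 82 B5 ED 9B 91 F2 B1 99 85 F0 9F 95 8C F0 BE B0 A7 EA 99 BF F3 81 93 B0 F1 9D 8E 8B E2 99 89

U+C0B5: 3-byte form → EC 82 B5.
U+D6D1: 3-byte form → ED 9B 91.
U+B1645: 4-byte form → F2 B1 99 85.
U+1F54C: 4-byte form → F0 9F 95 8C.
U+3EC27: 4-byte form → F0 BE B0 A7.
U+A67F: 3-byte form → EA 99 BF.
U+C14F0: 4-byte form → F3 81 93 B0.
U+5D38B: 4-byte form → F1 9D 8E 8B.
U+2649: 3-byte form → E2 99 89.
Concatenated (32 bytes): EC 82 B5 ED 9B 91 F2 B1 99 85 F0 9F 95 8C F0 BE B0 A7 EA 99 BF F3 81 93 B0 F1 9D 8E 8B E2 99 89.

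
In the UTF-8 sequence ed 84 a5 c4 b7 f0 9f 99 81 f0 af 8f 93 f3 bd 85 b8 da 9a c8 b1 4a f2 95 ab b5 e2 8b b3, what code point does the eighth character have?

Offset 0: leading byte 0xED = 11101101 → 3-byte char #1 = ED 84 A5.
Offset 3: leading byte 0xC4 = 11000100 → 2-byte char #2 = C4 B7.
Offset 5: leading byte 0xF0 = 11110000 → 4-byte char #3 = F0 9F 99 81.
Offset 9: leading byte 0xF0 = 11110000 → 4-byte char #4 = F0 AF 8F 93.
Offset 13: leading byte 0xF3 = 11110011 → 4-byte char #5 = F3 BD 85 B8.
Offset 17: leading byte 0xDA = 11011010 → 2-byte char #6 = DA 9A.
Offset 19: leading byte 0xC8 = 11001000 → 2-byte char #7 = C8 B1.
Offset 21: leading byte 0x4A = 01001010 → 1-byte char #8 = 4A.
Leading byte 0x4A = 01001010 matches 0xxxxxxx → 1-byte sequence.
Byte 1: 0x4A = 01001010, payload 1001010 (7 bits).
Concatenate: 1001010 = 0x4A (7 bits → U+004A).

U+004A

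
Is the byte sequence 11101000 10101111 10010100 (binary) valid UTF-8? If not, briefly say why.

Leading byte 0xE8 = 11101000 → 3-byte form.
Continuation bytes 0xAF=10101111, 0x94=10010100 all match 10xxxxxx.
Decoded value 0x8BD4 is ≥ 0x800 (shortest form) and not a surrogate.

valid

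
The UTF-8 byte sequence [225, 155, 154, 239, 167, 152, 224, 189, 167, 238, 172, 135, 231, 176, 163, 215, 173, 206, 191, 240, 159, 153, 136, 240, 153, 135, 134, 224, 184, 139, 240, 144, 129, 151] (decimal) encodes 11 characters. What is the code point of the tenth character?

U+0E0B

Offset 0: leading byte 0xE1 = 11100001 → 3-byte char #1 = E1 9B 9A.
Offset 3: leading byte 0xEF = 11101111 → 3-byte char #2 = EF A7 98.
Offset 6: leading byte 0xE0 = 11100000 → 3-byte char #3 = E0 BD A7.
Offset 9: leading byte 0xEE = 11101110 → 3-byte char #4 = EE AC 87.
Offset 12: leading byte 0xE7 = 11100111 → 3-byte char #5 = E7 B0 A3.
Offset 15: leading byte 0xD7 = 11010111 → 2-byte char #6 = D7 AD.
Offset 17: leading byte 0xCE = 11001110 → 2-byte char #7 = CE BF.
Offset 19: leading byte 0xF0 = 11110000 → 4-byte char #8 = F0 9F 99 88.
Offset 23: leading byte 0xF0 = 11110000 → 4-byte char #9 = F0 99 87 86.
Offset 27: leading byte 0xE0 = 11100000 → 3-byte char #10 = E0 B8 8B.
Leading byte 0xE0 = 11100000 matches 1110xxxx → 3-byte sequence.
Byte 1: 0xE0 = 11100000, payload 0000 (4 bits).
Byte 2: 0xB8 = 10111000 (10xxxxxx ✓), payload 111000.
Byte 3: 0x8B = 10001011 (10xxxxxx ✓), payload 001011.
Concatenate: 0000111000001011 = 0xE0B (16 bits → U+0E0B).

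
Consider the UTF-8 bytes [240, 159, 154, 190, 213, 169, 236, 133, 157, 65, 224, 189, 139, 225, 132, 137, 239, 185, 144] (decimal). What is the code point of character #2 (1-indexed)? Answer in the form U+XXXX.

Offset 0: leading byte 0xF0 = 11110000 → 4-byte char #1 = F0 9F 9A BE.
Offset 4: leading byte 0xD5 = 11010101 → 2-byte char #2 = D5 A9.
Leading byte 0xD5 = 11010101 matches 110xxxxx → 2-byte sequence.
Byte 1: 0xD5 = 11010101, payload 10101 (5 bits).
Byte 2: 0xA9 = 10101001 (10xxxxxx ✓), payload 101001.
Concatenate: 10101101001 = 0x569 (11 bits → U+0569).

U+0569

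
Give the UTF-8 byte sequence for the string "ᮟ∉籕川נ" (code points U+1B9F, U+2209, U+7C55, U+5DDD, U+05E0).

E1 AE 9F E2 88 89 E7 B1 95 E5 B7 9D D7 A0

U+1B9F: 3-byte form → E1 AE 9F.
U+2209: 3-byte form → E2 88 89.
U+7C55: 3-byte form → E7 B1 95.
U+5DDD: 3-byte form → E5 B7 9D.
U+05E0: 2-byte form → D7 A0.
Concatenated (14 bytes): E1 AE 9F E2 88 89 E7 B1 95 E5 B7 9D D7 A0.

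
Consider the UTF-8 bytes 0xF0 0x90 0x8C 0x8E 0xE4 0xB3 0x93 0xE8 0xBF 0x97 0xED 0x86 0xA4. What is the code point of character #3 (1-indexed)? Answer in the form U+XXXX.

U+8FD7

Offset 0: leading byte 0xF0 = 11110000 → 4-byte char #1 = F0 90 8C 8E.
Offset 4: leading byte 0xE4 = 11100100 → 3-byte char #2 = E4 B3 93.
Offset 7: leading byte 0xE8 = 11101000 → 3-byte char #3 = E8 BF 97.
Leading byte 0xE8 = 11101000 matches 1110xxxx → 3-byte sequence.
Byte 1: 0xE8 = 11101000, payload 1000 (4 bits).
Byte 2: 0xBF = 10111111 (10xxxxxx ✓), payload 111111.
Byte 3: 0x97 = 10010111 (10xxxxxx ✓), payload 010111.
Concatenate: 1000111111010111 = 0x8FD7 (16 bits → U+8FD7).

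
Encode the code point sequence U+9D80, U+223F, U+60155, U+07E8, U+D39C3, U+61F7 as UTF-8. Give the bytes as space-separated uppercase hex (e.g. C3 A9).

U+9D80: 3-byte form → E9 B6 80.
U+223F: 3-byte form → E2 88 BF.
U+60155: 4-byte form → F1 A0 85 95.
U+07E8: 2-byte form → DF A8.
U+D39C3: 4-byte form → F3 93 A7 83.
U+61F7: 3-byte form → E6 87 B7.
Concatenated (19 bytes): E9 B6 80 E2 88 BF F1 A0 85 95 DF A8 F3 93 A7 83 E6 87 B7.

E9 B6 80 E2 88 BF F1 A0 85 95 DF A8 F3 93 A7 83 E6 87 B7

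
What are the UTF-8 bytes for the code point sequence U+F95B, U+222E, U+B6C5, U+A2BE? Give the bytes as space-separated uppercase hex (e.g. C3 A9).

EF A5 9B E2 88 AE EB 9B 85 EA 8A BE

U+F95B: 3-byte form → EF A5 9B.
U+222E: 3-byte form → E2 88 AE.
U+B6C5: 3-byte form → EB 9B 85.
U+A2BE: 3-byte form → EA 8A BE.
Concatenated (12 bytes): EF A5 9B E2 88 AE EB 9B 85 EA 8A BE.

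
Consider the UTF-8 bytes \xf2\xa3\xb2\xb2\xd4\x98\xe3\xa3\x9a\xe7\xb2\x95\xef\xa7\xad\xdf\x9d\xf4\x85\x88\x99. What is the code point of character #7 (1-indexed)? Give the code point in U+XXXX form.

Offset 0: leading byte 0xF2 = 11110010 → 4-byte char #1 = F2 A3 B2 B2.
Offset 4: leading byte 0xD4 = 11010100 → 2-byte char #2 = D4 98.
Offset 6: leading byte 0xE3 = 11100011 → 3-byte char #3 = E3 A3 9A.
Offset 9: leading byte 0xE7 = 11100111 → 3-byte char #4 = E7 B2 95.
Offset 12: leading byte 0xEF = 11101111 → 3-byte char #5 = EF A7 AD.
Offset 15: leading byte 0xDF = 11011111 → 2-byte char #6 = DF 9D.
Offset 17: leading byte 0xF4 = 11110100 → 4-byte char #7 = F4 85 88 99.
Leading byte 0xF4 = 11110100 matches 11110xxx → 4-byte sequence.
Byte 1: 0xF4 = 11110100, payload 100 (3 bits).
Byte 2: 0x85 = 10000101 (10xxxxxx ✓), payload 000101.
Byte 3: 0x88 = 10001000 (10xxxxxx ✓), payload 001000.
Byte 4: 0x99 = 10011001 (10xxxxxx ✓), payload 011001.
Concatenate: 100000101001000011001 = 0x105219 (21 bits → U+105219).

U+105219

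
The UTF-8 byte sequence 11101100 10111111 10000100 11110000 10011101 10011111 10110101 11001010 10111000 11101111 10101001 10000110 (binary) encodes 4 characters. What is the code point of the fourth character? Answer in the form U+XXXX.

Offset 0: leading byte 0xEC = 11101100 → 3-byte char #1 = EC BF 84.
Offset 3: leading byte 0xF0 = 11110000 → 4-byte char #2 = F0 9D 9F B5.
Offset 7: leading byte 0xCA = 11001010 → 2-byte char #3 = CA B8.
Offset 9: leading byte 0xEF = 11101111 → 3-byte char #4 = EF A9 86.
Leading byte 0xEF = 11101111 matches 1110xxxx → 3-byte sequence.
Byte 1: 0xEF = 11101111, payload 1111 (4 bits).
Byte 2: 0xA9 = 10101001 (10xxxxxx ✓), payload 101001.
Byte 3: 0x86 = 10000110 (10xxxxxx ✓), payload 000110.
Concatenate: 1111101001000110 = 0xFA46 (16 bits → U+FA46).

U+FA46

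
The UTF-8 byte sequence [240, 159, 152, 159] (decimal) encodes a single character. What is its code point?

U+1F61F

Leading byte 0xF0 = 11110000 matches 11110xxx → 4-byte sequence.
Byte 1: 0xF0 = 11110000, payload 000 (3 bits).
Byte 2: 0x9F = 10011111 (10xxxxxx ✓), payload 011111.
Byte 3: 0x98 = 10011000 (10xxxxxx ✓), payload 011000.
Byte 4: 0x9F = 10011111 (10xxxxxx ✓), payload 011111.
Concatenate: 000011111011000011111 = 0x1F61F (21 bits → U+1F61F).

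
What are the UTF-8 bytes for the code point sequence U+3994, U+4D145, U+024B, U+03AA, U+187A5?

E3 A6 94 F1 8D 85 85 C9 8B CE AA F0 98 9E A5

U+3994: 3-byte form → E3 A6 94.
U+4D145: 4-byte form → F1 8D 85 85.
U+024B: 2-byte form → C9 8B.
U+03AA: 2-byte form → CE AA.
U+187A5: 4-byte form → F0 98 9E A5.
Concatenated (15 bytes): E3 A6 94 F1 8D 85 85 C9 8B CE AA F0 98 9E A5.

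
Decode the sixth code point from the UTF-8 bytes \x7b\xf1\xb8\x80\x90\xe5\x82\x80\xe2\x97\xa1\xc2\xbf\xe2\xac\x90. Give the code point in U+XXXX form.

Offset 0: leading byte 0x7B = 01111011 → 1-byte char #1 = 7B.
Offset 1: leading byte 0xF1 = 11110001 → 4-byte char #2 = F1 B8 80 90.
Offset 5: leading byte 0xE5 = 11100101 → 3-byte char #3 = E5 82 80.
Offset 8: leading byte 0xE2 = 11100010 → 3-byte char #4 = E2 97 A1.
Offset 11: leading byte 0xC2 = 11000010 → 2-byte char #5 = C2 BF.
Offset 13: leading byte 0xE2 = 11100010 → 3-byte char #6 = E2 AC 90.
Leading byte 0xE2 = 11100010 matches 1110xxxx → 3-byte sequence.
Byte 1: 0xE2 = 11100010, payload 0010 (4 bits).
Byte 2: 0xAC = 10101100 (10xxxxxx ✓), payload 101100.
Byte 3: 0x90 = 10010000 (10xxxxxx ✓), payload 010000.
Concatenate: 0010101100010000 = 0x2B10 (16 bits → U+2B10).

U+2B10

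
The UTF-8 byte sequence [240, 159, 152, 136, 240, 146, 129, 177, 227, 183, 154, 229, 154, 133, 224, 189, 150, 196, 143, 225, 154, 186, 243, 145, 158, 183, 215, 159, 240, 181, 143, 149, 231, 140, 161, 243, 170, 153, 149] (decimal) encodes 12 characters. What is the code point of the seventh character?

U+16BA

Offset 0: leading byte 0xF0 = 11110000 → 4-byte char #1 = F0 9F 98 88.
Offset 4: leading byte 0xF0 = 11110000 → 4-byte char #2 = F0 92 81 B1.
Offset 8: leading byte 0xE3 = 11100011 → 3-byte char #3 = E3 B7 9A.
Offset 11: leading byte 0xE5 = 11100101 → 3-byte char #4 = E5 9A 85.
Offset 14: leading byte 0xE0 = 11100000 → 3-byte char #5 = E0 BD 96.
Offset 17: leading byte 0xC4 = 11000100 → 2-byte char #6 = C4 8F.
Offset 19: leading byte 0xE1 = 11100001 → 3-byte char #7 = E1 9A BA.
Leading byte 0xE1 = 11100001 matches 1110xxxx → 3-byte sequence.
Byte 1: 0xE1 = 11100001, payload 0001 (4 bits).
Byte 2: 0x9A = 10011010 (10xxxxxx ✓), payload 011010.
Byte 3: 0xBA = 10111010 (10xxxxxx ✓), payload 111010.
Concatenate: 0001011010111010 = 0x16BA (16 bits → U+16BA).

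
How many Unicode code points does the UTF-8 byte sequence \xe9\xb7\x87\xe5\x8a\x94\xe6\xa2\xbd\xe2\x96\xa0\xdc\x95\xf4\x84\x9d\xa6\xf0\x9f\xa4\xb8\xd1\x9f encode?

8

Byte at offset 0: 0xE9 = 11101001 → 3-byte char (#1). Advance 3.
Byte at offset 3: 0xE5 = 11100101 → 3-byte char (#2). Advance 3.
Byte at offset 6: 0xE6 = 11100110 → 3-byte char (#3). Advance 3.
Byte at offset 9: 0xE2 = 11100010 → 3-byte char (#4). Advance 3.
Byte at offset 12: 0xDC = 11011100 → 2-byte char (#5). Advance 2.
Byte at offset 14: 0xF4 = 11110100 → 4-byte char (#6). Advance 4.
Byte at offset 18: 0xF0 = 11110000 → 4-byte char (#7). Advance 4.
Byte at offset 22: 0xD1 = 11010001 → 2-byte char (#8). Advance 2.
Reached end at offset 24 after 8 code points.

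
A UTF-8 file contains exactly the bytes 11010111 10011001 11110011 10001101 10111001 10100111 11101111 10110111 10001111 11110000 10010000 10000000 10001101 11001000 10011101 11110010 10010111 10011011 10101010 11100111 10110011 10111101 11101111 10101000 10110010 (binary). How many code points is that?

Byte at offset 0: 0xD7 = 11010111 → 2-byte char (#1). Advance 2.
Byte at offset 2: 0xF3 = 11110011 → 4-byte char (#2). Advance 4.
Byte at offset 6: 0xEF = 11101111 → 3-byte char (#3). Advance 3.
Byte at offset 9: 0xF0 = 11110000 → 4-byte char (#4). Advance 4.
Byte at offset 13: 0xC8 = 11001000 → 2-byte char (#5). Advance 2.
Byte at offset 15: 0xF2 = 11110010 → 4-byte char (#6). Advance 4.
Byte at offset 19: 0xE7 = 11100111 → 3-byte char (#7). Advance 3.
Byte at offset 22: 0xEF = 11101111 → 3-byte char (#8). Advance 3.
Reached end at offset 25 after 8 code points.

8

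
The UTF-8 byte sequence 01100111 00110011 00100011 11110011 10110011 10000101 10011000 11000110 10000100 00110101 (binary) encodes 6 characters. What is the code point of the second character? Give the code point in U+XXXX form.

U+0033

Offset 0: leading byte 0x67 = 01100111 → 1-byte char #1 = 67.
Offset 1: leading byte 0x33 = 00110011 → 1-byte char #2 = 33.
Leading byte 0x33 = 00110011 matches 0xxxxxxx → 1-byte sequence.
Byte 1: 0x33 = 00110011, payload 0110011 (7 bits).
Concatenate: 0110011 = 0x33 (7 bits → U+0033).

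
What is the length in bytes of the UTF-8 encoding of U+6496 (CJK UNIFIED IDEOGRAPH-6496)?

3

U+6496 = 0x6496. UTF-8 uses 1 byte below 0x80, 2 below 0x800, 3 below 0x10000, 4 up to 0x10FFFF. 0x6496 is in U+0800–U+FFFF → 3 bytes.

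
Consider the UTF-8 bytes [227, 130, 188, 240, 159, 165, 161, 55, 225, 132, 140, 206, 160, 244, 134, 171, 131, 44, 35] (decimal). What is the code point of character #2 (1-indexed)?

Offset 0: leading byte 0xE3 = 11100011 → 3-byte char #1 = E3 82 BC.
Offset 3: leading byte 0xF0 = 11110000 → 4-byte char #2 = F0 9F A5 A1.
Leading byte 0xF0 = 11110000 matches 11110xxx → 4-byte sequence.
Byte 1: 0xF0 = 11110000, payload 000 (3 bits).
Byte 2: 0x9F = 10011111 (10xxxxxx ✓), payload 011111.
Byte 3: 0xA5 = 10100101 (10xxxxxx ✓), payload 100101.
Byte 4: 0xA1 = 10100001 (10xxxxxx ✓), payload 100001.
Concatenate: 000011111100101100001 = 0x1F961 (21 bits → U+1F961).

U+1F961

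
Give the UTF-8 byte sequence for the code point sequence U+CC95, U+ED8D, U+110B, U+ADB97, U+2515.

U+CC95: 3-byte form → EC B2 95.
U+ED8D: 3-byte form → EE B6 8D.
U+110B: 3-byte form → E1 84 8B.
U+ADB97: 4-byte form → F2 AD AE 97.
U+2515: 3-byte form → E2 94 95.
Concatenated (16 bytes): EC B2 95 EE B6 8D E1 84 8B F2 AD AE 97 E2 94 95.

EC B2 95 EE B6 8D E1 84 8B F2 AD AE 97 E2 94 95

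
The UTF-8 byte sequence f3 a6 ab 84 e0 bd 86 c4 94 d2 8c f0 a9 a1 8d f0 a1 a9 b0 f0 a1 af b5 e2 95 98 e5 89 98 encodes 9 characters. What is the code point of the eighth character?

U+2558

Offset 0: leading byte 0xF3 = 11110011 → 4-byte char #1 = F3 A6 AB 84.
Offset 4: leading byte 0xE0 = 11100000 → 3-byte char #2 = E0 BD 86.
Offset 7: leading byte 0xC4 = 11000100 → 2-byte char #3 = C4 94.
Offset 9: leading byte 0xD2 = 11010010 → 2-byte char #4 = D2 8C.
Offset 11: leading byte 0xF0 = 11110000 → 4-byte char #5 = F0 A9 A1 8D.
Offset 15: leading byte 0xF0 = 11110000 → 4-byte char #6 = F0 A1 A9 B0.
Offset 19: leading byte 0xF0 = 11110000 → 4-byte char #7 = F0 A1 AF B5.
Offset 23: leading byte 0xE2 = 11100010 → 3-byte char #8 = E2 95 98.
Leading byte 0xE2 = 11100010 matches 1110xxxx → 3-byte sequence.
Byte 1: 0xE2 = 11100010, payload 0010 (4 bits).
Byte 2: 0x95 = 10010101 (10xxxxxx ✓), payload 010101.
Byte 3: 0x98 = 10011000 (10xxxxxx ✓), payload 011000.
Concatenate: 0010010101011000 = 0x2558 (16 bits → U+2558).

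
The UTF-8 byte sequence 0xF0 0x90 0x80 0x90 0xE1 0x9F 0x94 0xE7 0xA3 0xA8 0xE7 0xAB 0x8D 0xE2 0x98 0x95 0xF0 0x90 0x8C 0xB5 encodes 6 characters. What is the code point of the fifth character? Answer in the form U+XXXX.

U+2615

Offset 0: leading byte 0xF0 = 11110000 → 4-byte char #1 = F0 90 80 90.
Offset 4: leading byte 0xE1 = 11100001 → 3-byte char #2 = E1 9F 94.
Offset 7: leading byte 0xE7 = 11100111 → 3-byte char #3 = E7 A3 A8.
Offset 10: leading byte 0xE7 = 11100111 → 3-byte char #4 = E7 AB 8D.
Offset 13: leading byte 0xE2 = 11100010 → 3-byte char #5 = E2 98 95.
Leading byte 0xE2 = 11100010 matches 1110xxxx → 3-byte sequence.
Byte 1: 0xE2 = 11100010, payload 0010 (4 bits).
Byte 2: 0x98 = 10011000 (10xxxxxx ✓), payload 011000.
Byte 3: 0x95 = 10010101 (10xxxxxx ✓), payload 010101.
Concatenate: 0010011000010101 = 0x2615 (16 bits → U+2615).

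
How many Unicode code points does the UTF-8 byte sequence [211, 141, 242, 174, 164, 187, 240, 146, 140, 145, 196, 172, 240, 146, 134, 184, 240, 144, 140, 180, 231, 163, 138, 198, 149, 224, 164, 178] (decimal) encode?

9

Byte at offset 0: 0xD3 = 11010011 → 2-byte char (#1). Advance 2.
Byte at offset 2: 0xF2 = 11110010 → 4-byte char (#2). Advance 4.
Byte at offset 6: 0xF0 = 11110000 → 4-byte char (#3). Advance 4.
Byte at offset 10: 0xC4 = 11000100 → 2-byte char (#4). Advance 2.
Byte at offset 12: 0xF0 = 11110000 → 4-byte char (#5). Advance 4.
Byte at offset 16: 0xF0 = 11110000 → 4-byte char (#6). Advance 4.
Byte at offset 20: 0xE7 = 11100111 → 3-byte char (#7). Advance 3.
Byte at offset 23: 0xC6 = 11000110 → 2-byte char (#8). Advance 2.
Byte at offset 25: 0xE0 = 11100000 → 3-byte char (#9). Advance 3.
Reached end at offset 28 after 9 code points.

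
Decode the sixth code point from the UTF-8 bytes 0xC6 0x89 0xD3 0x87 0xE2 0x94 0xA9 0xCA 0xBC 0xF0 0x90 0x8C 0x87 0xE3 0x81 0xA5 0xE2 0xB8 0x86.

U+3065

Offset 0: leading byte 0xC6 = 11000110 → 2-byte char #1 = C6 89.
Offset 2: leading byte 0xD3 = 11010011 → 2-byte char #2 = D3 87.
Offset 4: leading byte 0xE2 = 11100010 → 3-byte char #3 = E2 94 A9.
Offset 7: leading byte 0xCA = 11001010 → 2-byte char #4 = CA BC.
Offset 9: leading byte 0xF0 = 11110000 → 4-byte char #5 = F0 90 8C 87.
Offset 13: leading byte 0xE3 = 11100011 → 3-byte char #6 = E3 81 A5.
Leading byte 0xE3 = 11100011 matches 1110xxxx → 3-byte sequence.
Byte 1: 0xE3 = 11100011, payload 0011 (4 bits).
Byte 2: 0x81 = 10000001 (10xxxxxx ✓), payload 000001.
Byte 3: 0xA5 = 10100101 (10xxxxxx ✓), payload 100101.
Concatenate: 0011000001100101 = 0x3065 (16 bits → U+3065).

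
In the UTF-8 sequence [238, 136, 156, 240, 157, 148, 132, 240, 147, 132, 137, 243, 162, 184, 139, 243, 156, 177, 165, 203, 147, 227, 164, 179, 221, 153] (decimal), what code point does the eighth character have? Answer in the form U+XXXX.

Offset 0: leading byte 0xEE = 11101110 → 3-byte char #1 = EE 88 9C.
Offset 3: leading byte 0xF0 = 11110000 → 4-byte char #2 = F0 9D 94 84.
Offset 7: leading byte 0xF0 = 11110000 → 4-byte char #3 = F0 93 84 89.
Offset 11: leading byte 0xF3 = 11110011 → 4-byte char #4 = F3 A2 B8 8B.
Offset 15: leading byte 0xF3 = 11110011 → 4-byte char #5 = F3 9C B1 A5.
Offset 19: leading byte 0xCB = 11001011 → 2-byte char #6 = CB 93.
Offset 21: leading byte 0xE3 = 11100011 → 3-byte char #7 = E3 A4 B3.
Offset 24: leading byte 0xDD = 11011101 → 2-byte char #8 = DD 99.
Leading byte 0xDD = 11011101 matches 110xxxxx → 2-byte sequence.
Byte 1: 0xDD = 11011101, payload 11101 (5 bits).
Byte 2: 0x99 = 10011001 (10xxxxxx ✓), payload 011001.
Concatenate: 11101011001 = 0x759 (11 bits → U+0759).

U+0759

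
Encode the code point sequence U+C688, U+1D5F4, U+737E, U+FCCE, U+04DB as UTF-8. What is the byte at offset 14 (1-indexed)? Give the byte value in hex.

1-indexed offset 14 is 0-indexed offset 13.
U+C688 → 3-byte form EC 9A 88 at offsets 0–2.
U+1D5F4 → 4-byte form F0 9D 97 B4 at offsets 3–6.
U+737E → 3-byte form E7 8D BE at offsets 7–9.
U+FCCE → 3-byte form EF B3 8E at offsets 10–12.
U+04DB → 2-byte form D3 9B at offsets 13–14.
Offset 13 falls in char 5's range; it's byte 1 of D3 9B = 0xD3.

0xD3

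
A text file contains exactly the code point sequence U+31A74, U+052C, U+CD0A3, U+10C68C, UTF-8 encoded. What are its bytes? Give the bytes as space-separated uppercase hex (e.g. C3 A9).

F0 B1 A9 B4 D4 AC F3 8D 82 A3 F4 8C 9A 8C

U+31A74: 4-byte form → F0 B1 A9 B4.
U+052C: 2-byte form → D4 AC.
U+CD0A3: 4-byte form → F3 8D 82 A3.
U+10C68C: 4-byte form → F4 8C 9A 8C.
Concatenated (14 bytes): F0 B1 A9 B4 D4 AC F3 8D 82 A3 F4 8C 9A 8C.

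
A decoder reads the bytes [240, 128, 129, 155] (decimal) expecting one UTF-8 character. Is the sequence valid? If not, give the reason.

Leading byte 0xF0 = 11110000 → 4-byte form.
Continuation bytes all match 10xxxxxx. Payload decodes to 0x5B.
But 0x5B < 0x10000, the minimum for a 4-byte sequence — this is an overlong encoding.

invalid (overlong encoding)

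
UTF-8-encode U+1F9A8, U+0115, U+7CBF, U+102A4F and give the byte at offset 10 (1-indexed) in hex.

1-indexed offset 10 is 0-indexed offset 9.
U+1F9A8 → 4-byte form F0 9F A6 A8 at offsets 0–3.
U+0115 → 2-byte form C4 95 at offsets 4–5.
U+7CBF → 3-byte form E7 B2 BF at offsets 6–8.
U+102A4F → 4-byte form F4 82 A9 8F at offsets 9–12.
Offset 9 falls in char 4's range; it's byte 1 of F4 82 A9 8F = 0xF4.

0xF4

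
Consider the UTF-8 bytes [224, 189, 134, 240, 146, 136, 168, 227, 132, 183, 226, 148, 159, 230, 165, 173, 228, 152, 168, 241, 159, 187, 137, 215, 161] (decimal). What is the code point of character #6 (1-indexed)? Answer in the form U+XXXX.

Offset 0: leading byte 0xE0 = 11100000 → 3-byte char #1 = E0 BD 86.
Offset 3: leading byte 0xF0 = 11110000 → 4-byte char #2 = F0 92 88 A8.
Offset 7: leading byte 0xE3 = 11100011 → 3-byte char #3 = E3 84 B7.
Offset 10: leading byte 0xE2 = 11100010 → 3-byte char #4 = E2 94 9F.
Offset 13: leading byte 0xE6 = 11100110 → 3-byte char #5 = E6 A5 AD.
Offset 16: leading byte 0xE4 = 11100100 → 3-byte char #6 = E4 98 A8.
Leading byte 0xE4 = 11100100 matches 1110xxxx → 3-byte sequence.
Byte 1: 0xE4 = 11100100, payload 0100 (4 bits).
Byte 2: 0x98 = 10011000 (10xxxxxx ✓), payload 011000.
Byte 3: 0xA8 = 10101000 (10xxxxxx ✓), payload 101000.
Concatenate: 0100011000101000 = 0x4628 (16 bits → U+4628).

U+4628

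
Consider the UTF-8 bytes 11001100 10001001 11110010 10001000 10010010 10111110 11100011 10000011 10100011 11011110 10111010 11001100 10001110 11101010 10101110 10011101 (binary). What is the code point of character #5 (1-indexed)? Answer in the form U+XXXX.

U+030E

Offset 0: leading byte 0xCC = 11001100 → 2-byte char #1 = CC 89.
Offset 2: leading byte 0xF2 = 11110010 → 4-byte char #2 = F2 88 92 BE.
Offset 6: leading byte 0xE3 = 11100011 → 3-byte char #3 = E3 83 A3.
Offset 9: leading byte 0xDE = 11011110 → 2-byte char #4 = DE BA.
Offset 11: leading byte 0xCC = 11001100 → 2-byte char #5 = CC 8E.
Leading byte 0xCC = 11001100 matches 110xxxxx → 2-byte sequence.
Byte 1: 0xCC = 11001100, payload 01100 (5 bits).
Byte 2: 0x8E = 10001110 (10xxxxxx ✓), payload 001110.
Concatenate: 01100001110 = 0x30E (11 bits → U+030E).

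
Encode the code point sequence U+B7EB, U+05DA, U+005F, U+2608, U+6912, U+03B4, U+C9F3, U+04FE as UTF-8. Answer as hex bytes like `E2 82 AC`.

U+B7EB: 3-byte form → EB 9F AB.
U+05DA: 2-byte form → D7 9A.
U+005F: 1-byte form → 5F.
U+2608: 3-byte form → E2 98 88.
U+6912: 3-byte form → E6 A4 92.
U+03B4: 2-byte form → CE B4.
U+C9F3: 3-byte form → EC A7 B3.
U+04FE: 2-byte form → D3 BE.
Concatenated (19 bytes): EB 9F AB D7 9A 5F E2 98 88 E6 A4 92 CE B4 EC A7 B3 D3 BE.

EB 9F AB D7 9A 5F E2 98 88 E6 A4 92 CE B4 EC A7 B3 D3 BE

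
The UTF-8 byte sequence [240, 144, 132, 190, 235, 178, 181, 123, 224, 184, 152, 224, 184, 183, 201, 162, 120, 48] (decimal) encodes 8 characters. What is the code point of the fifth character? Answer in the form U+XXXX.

Offset 0: leading byte 0xF0 = 11110000 → 4-byte char #1 = F0 90 84 BE.
Offset 4: leading byte 0xEB = 11101011 → 3-byte char #2 = EB B2 B5.
Offset 7: leading byte 0x7B = 01111011 → 1-byte char #3 = 7B.
Offset 8: leading byte 0xE0 = 11100000 → 3-byte char #4 = E0 B8 98.
Offset 11: leading byte 0xE0 = 11100000 → 3-byte char #5 = E0 B8 B7.
Leading byte 0xE0 = 11100000 matches 1110xxxx → 3-byte sequence.
Byte 1: 0xE0 = 11100000, payload 0000 (4 bits).
Byte 2: 0xB8 = 10111000 (10xxxxxx ✓), payload 111000.
Byte 3: 0xB7 = 10110111 (10xxxxxx ✓), payload 110111.
Concatenate: 0000111000110111 = 0xE37 (16 bits → U+0E37).

U+0E37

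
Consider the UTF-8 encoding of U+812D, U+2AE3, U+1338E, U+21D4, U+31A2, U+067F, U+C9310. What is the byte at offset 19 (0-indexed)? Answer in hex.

0x89

U+812D → 3-byte form E8 84 AD at offsets 0–2.
U+2AE3 → 3-byte form E2 AB A3 at offsets 3–5.
U+1338E → 4-byte form F0 93 8E 8E at offsets 6–9.
U+21D4 → 3-byte form E2 87 94 at offsets 10–12.
U+31A2 → 3-byte form E3 86 A2 at offsets 13–15.
U+067F → 2-byte form D9 BF at offsets 16–17.
U+C9310 → 4-byte form F3 89 8C 90 at offsets 18–21.
Offset 19 falls in char 7's range; it's byte 2 of F3 89 8C 90 = 0x89.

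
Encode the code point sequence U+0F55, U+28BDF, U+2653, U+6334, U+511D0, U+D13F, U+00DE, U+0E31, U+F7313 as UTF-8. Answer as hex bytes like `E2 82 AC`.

U+0F55: 3-byte form → E0 BD 95.
U+28BDF: 4-byte form → F0 A8 AF 9F.
U+2653: 3-byte form → E2 99 93.
U+6334: 3-byte form → E6 8C B4.
U+511D0: 4-byte form → F1 91 87 90.
U+D13F: 3-byte form → ED 84 BF.
U+00DE: 2-byte form → C3 9E.
U+0E31: 3-byte form → E0 B8 B1.
U+F7313: 4-byte form → F3 B7 8C 93.
Concatenated (29 bytes): E0 BD 95 F0 A8 AF 9F E2 99 93 E6 8C B4 F1 91 87 90 ED 84 BF C3 9E E0 B8 B1 F3 B7 8C 93.

E0 BD 95 F0 A8 AF 9F E2 99 93 E6 8C B4 F1 91 87 90 ED 84 BF C3 9E E0 B8 B1 F3 B7 8C 93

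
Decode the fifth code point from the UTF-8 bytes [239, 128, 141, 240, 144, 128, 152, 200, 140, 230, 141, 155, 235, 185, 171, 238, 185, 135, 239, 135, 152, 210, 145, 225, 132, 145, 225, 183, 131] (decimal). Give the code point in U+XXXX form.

Offset 0: leading byte 0xEF = 11101111 → 3-byte char #1 = EF 80 8D.
Offset 3: leading byte 0xF0 = 11110000 → 4-byte char #2 = F0 90 80 98.
Offset 7: leading byte 0xC8 = 11001000 → 2-byte char #3 = C8 8C.
Offset 9: leading byte 0xE6 = 11100110 → 3-byte char #4 = E6 8D 9B.
Offset 12: leading byte 0xEB = 11101011 → 3-byte char #5 = EB B9 AB.
Leading byte 0xEB = 11101011 matches 1110xxxx → 3-byte sequence.
Byte 1: 0xEB = 11101011, payload 1011 (4 bits).
Byte 2: 0xB9 = 10111001 (10xxxxxx ✓), payload 111001.
Byte 3: 0xAB = 10101011 (10xxxxxx ✓), payload 101011.
Concatenate: 1011111001101011 = 0xBE6B (16 bits → U+BE6B).

U+BE6B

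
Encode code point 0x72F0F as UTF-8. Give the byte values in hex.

U+72F0F = 0x72F0F = 470799 decimal. In range U+10000–U+10FFFF → 4-byte form: 11110xxx 10xxxxxx 10xxxxxx 10xxxxxx.
Binary (21 bits): 001110010111100001111.
Split 3+6+6+6: 001 | 110010 | 111100 | 001111.
Byte 1: 11110001 = 0xF1.
Byte 2: 10110010 = 0xB2.
Byte 3: 10111100 = 0xBC.
Byte 4: 10001111 = 0x8F.

F1 B2 BC 8F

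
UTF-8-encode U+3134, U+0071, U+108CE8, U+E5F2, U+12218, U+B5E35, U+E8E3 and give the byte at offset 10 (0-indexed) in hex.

U+3134 → 3-byte form E3 84 B4 at offsets 0–2.
U+0071 → 1-byte form 71 at offsets 3–3.
U+108CE8 → 4-byte form F4 88 B3 A8 at offsets 4–7.
U+E5F2 → 3-byte form EE 97 B2 at offsets 8–10.
Offset 10 falls in char 4's range; it's byte 3 of EE 97 B2 = 0xB2.

0xB2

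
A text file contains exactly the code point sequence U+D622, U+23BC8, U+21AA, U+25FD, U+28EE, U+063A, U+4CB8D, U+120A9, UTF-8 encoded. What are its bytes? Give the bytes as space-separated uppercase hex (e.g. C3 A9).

U+D622: 3-byte form → ED 98 A2.
U+23BC8: 4-byte form → F0 A3 AF 88.
U+21AA: 3-byte form → E2 86 AA.
U+25FD: 3-byte form → E2 97 BD.
U+28EE: 3-byte form → E2 A3 AE.
U+063A: 2-byte form → D8 BA.
U+4CB8D: 4-byte form → F1 8C AE 8D.
U+120A9: 4-byte form → F0 92 82 A9.
Concatenated (26 bytes): ED 98 A2 F0 A3 AF 88 E2 86 AA E2 97 BD E2 A3 AE D8 BA F1 8C AE 8D F0 92 82 A9.

ED 98 A2 F0 A3 AF 88 E2 86 AA E2 97 BD E2 A3 AE D8 BA F1 8C AE 8D F0 92 82 A9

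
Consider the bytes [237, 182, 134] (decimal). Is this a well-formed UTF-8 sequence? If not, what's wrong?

Structurally a 3-byte sequence; payload = 0xDD86.
But 0xDD86 is in U+D800–U+DFFF, the surrogate range. Surrogates are not Unicode scalar values and are forbidden in UTF-8.

invalid (encodes a surrogate (U+D800–U+DFFF))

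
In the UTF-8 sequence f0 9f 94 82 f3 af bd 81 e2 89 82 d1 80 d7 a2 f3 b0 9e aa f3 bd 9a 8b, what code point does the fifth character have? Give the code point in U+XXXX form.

Offset 0: leading byte 0xF0 = 11110000 → 4-byte char #1 = F0 9F 94 82.
Offset 4: leading byte 0xF3 = 11110011 → 4-byte char #2 = F3 AF BD 81.
Offset 8: leading byte 0xE2 = 11100010 → 3-byte char #3 = E2 89 82.
Offset 11: leading byte 0xD1 = 11010001 → 2-byte char #4 = D1 80.
Offset 13: leading byte 0xD7 = 11010111 → 2-byte char #5 = D7 A2.
Leading byte 0xD7 = 11010111 matches 110xxxxx → 2-byte sequence.
Byte 1: 0xD7 = 11010111, payload 10111 (5 bits).
Byte 2: 0xA2 = 10100010 (10xxxxxx ✓), payload 100010.
Concatenate: 10111100010 = 0x5E2 (11 bits → U+05E2).

U+05E2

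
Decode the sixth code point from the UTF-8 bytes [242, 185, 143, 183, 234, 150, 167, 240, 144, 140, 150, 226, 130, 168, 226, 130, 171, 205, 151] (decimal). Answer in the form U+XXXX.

Offset 0: leading byte 0xF2 = 11110010 → 4-byte char #1 = F2 B9 8F B7.
Offset 4: leading byte 0xEA = 11101010 → 3-byte char #2 = EA 96 A7.
Offset 7: leading byte 0xF0 = 11110000 → 4-byte char #3 = F0 90 8C 96.
Offset 11: leading byte 0xE2 = 11100010 → 3-byte char #4 = E2 82 A8.
Offset 14: leading byte 0xE2 = 11100010 → 3-byte char #5 = E2 82 AB.
Offset 17: leading byte 0xCD = 11001101 → 2-byte char #6 = CD 97.
Leading byte 0xCD = 11001101 matches 110xxxxx → 2-byte sequence.
Byte 1: 0xCD = 11001101, payload 01101 (5 bits).
Byte 2: 0x97 = 10010111 (10xxxxxx ✓), payload 010111.
Concatenate: 01101010111 = 0x357 (11 bits → U+0357).

U+0357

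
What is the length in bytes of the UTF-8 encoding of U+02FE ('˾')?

2

U+02FE = 0x2FE. UTF-8 uses 1 byte below 0x80, 2 below 0x800, 3 below 0x10000, 4 up to 0x10FFFF. 0x2FE is in U+0080–U+07FF → 2 bytes.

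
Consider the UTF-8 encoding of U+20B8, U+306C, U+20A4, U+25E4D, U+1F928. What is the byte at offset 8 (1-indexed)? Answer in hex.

1-indexed offset 8 is 0-indexed offset 7.
U+20B8 → 3-byte form E2 82 B8 at offsets 0–2.
U+306C → 3-byte form E3 81 AC at offsets 3–5.
U+20A4 → 3-byte form E2 82 A4 at offsets 6–8.
Offset 7 falls in char 3's range; it's byte 2 of E2 82 A4 = 0x82.

0x82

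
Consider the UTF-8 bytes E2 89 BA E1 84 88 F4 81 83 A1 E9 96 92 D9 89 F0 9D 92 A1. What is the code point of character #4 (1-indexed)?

Offset 0: leading byte 0xE2 = 11100010 → 3-byte char #1 = E2 89 BA.
Offset 3: leading byte 0xE1 = 11100001 → 3-byte char #2 = E1 84 88.
Offset 6: leading byte 0xF4 = 11110100 → 4-byte char #3 = F4 81 83 A1.
Offset 10: leading byte 0xE9 = 11101001 → 3-byte char #4 = E9 96 92.
Leading byte 0xE9 = 11101001 matches 1110xxxx → 3-byte sequence.
Byte 1: 0xE9 = 11101001, payload 1001 (4 bits).
Byte 2: 0x96 = 10010110 (10xxxxxx ✓), payload 010110.
Byte 3: 0x92 = 10010010 (10xxxxxx ✓), payload 010010.
Concatenate: 1001010110010010 = 0x9592 (16 bits → U+9592).

U+9592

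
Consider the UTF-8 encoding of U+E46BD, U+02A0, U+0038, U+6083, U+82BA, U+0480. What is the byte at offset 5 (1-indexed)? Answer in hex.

0xCA

1-indexed offset 5 is 0-indexed offset 4.
U+E46BD → 4-byte form F3 A4 9A BD at offsets 0–3.
U+02A0 → 2-byte form CA A0 at offsets 4–5.
Offset 4 falls in char 2's range; it's byte 1 of CA A0 = 0xCA.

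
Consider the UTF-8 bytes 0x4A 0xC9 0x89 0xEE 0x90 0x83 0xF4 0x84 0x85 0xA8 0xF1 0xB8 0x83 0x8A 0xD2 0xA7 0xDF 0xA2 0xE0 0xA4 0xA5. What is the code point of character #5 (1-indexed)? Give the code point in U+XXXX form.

Offset 0: leading byte 0x4A = 01001010 → 1-byte char #1 = 4A.
Offset 1: leading byte 0xC9 = 11001001 → 2-byte char #2 = C9 89.
Offset 3: leading byte 0xEE = 11101110 → 3-byte char #3 = EE 90 83.
Offset 6: leading byte 0xF4 = 11110100 → 4-byte char #4 = F4 84 85 A8.
Offset 10: leading byte 0xF1 = 11110001 → 4-byte char #5 = F1 B8 83 8A.
Leading byte 0xF1 = 11110001 matches 11110xxx → 4-byte sequence.
Byte 1: 0xF1 = 11110001, payload 001 (3 bits).
Byte 2: 0xB8 = 10111000 (10xxxxxx ✓), payload 111000.
Byte 3: 0x83 = 10000011 (10xxxxxx ✓), payload 000011.
Byte 4: 0x8A = 10001010 (10xxxxxx ✓), payload 001010.
Concatenate: 001111000000011001010 = 0x780CA (21 bits → U+780CA).

U+780CA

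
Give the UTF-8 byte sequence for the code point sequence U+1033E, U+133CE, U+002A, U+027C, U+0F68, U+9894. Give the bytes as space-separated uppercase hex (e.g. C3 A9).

U+1033E: 4-byte form → F0 90 8C BE.
U+133CE: 4-byte form → F0 93 8F 8E.
U+002A: 1-byte form → 2A.
U+027C: 2-byte form → C9 BC.
U+0F68: 3-byte form → E0 BD A8.
U+9894: 3-byte form → E9 A2 94.
Concatenated (17 bytes): F0 90 8C BE F0 93 8F 8E 2A C9 BC E0 BD A8 E9 A2 94.

F0 90 8C BE F0 93 8F 8E 2A C9 BC E0 BD A8 E9 A2 94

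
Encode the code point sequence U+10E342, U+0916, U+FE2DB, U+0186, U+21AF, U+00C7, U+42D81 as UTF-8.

U+10E342: 4-byte form → F4 8E 8D 82.
U+0916: 3-byte form → E0 A4 96.
U+FE2DB: 4-byte form → F3 BE 8B 9B.
U+0186: 2-byte form → C6 86.
U+21AF: 3-byte form → E2 86 AF.
U+00C7: 2-byte form → C3 87.
U+42D81: 4-byte form → F1 82 B6 81.
Concatenated (22 bytes): F4 8E 8D 82 E0 A4 96 F3 BE 8B 9B C6 86 E2 86 AF C3 87 F1 82 B6 81.

F4 8E 8D 82 E0 A4 96 F3 BE 8B 9B C6 86 E2 86 AF C3 87 F1 82 B6 81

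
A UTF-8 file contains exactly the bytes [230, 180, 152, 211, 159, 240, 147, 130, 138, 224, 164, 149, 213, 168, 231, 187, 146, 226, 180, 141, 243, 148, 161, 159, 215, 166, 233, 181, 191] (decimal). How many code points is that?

Byte at offset 0: 0xE6 = 11100110 → 3-byte char (#1). Advance 3.
Byte at offset 3: 0xD3 = 11010011 → 2-byte char (#2). Advance 2.
Byte at offset 5: 0xF0 = 11110000 → 4-byte char (#3). Advance 4.
Byte at offset 9: 0xE0 = 11100000 → 3-byte char (#4). Advance 3.
Byte at offset 12: 0xD5 = 11010101 → 2-byte char (#5). Advance 2.
Byte at offset 14: 0xE7 = 11100111 → 3-byte char (#6). Advance 3.
Byte at offset 17: 0xE2 = 11100010 → 3-byte char (#7). Advance 3.
Byte at offset 20: 0xF3 = 11110011 → 4-byte char (#8). Advance 4.
Byte at offset 24: 0xD7 = 11010111 → 2-byte char (#9). Advance 2.
Byte at offset 26: 0xE9 = 11101001 → 3-byte char (#10). Advance 3.
Reached end at offset 29 after 10 code points.

10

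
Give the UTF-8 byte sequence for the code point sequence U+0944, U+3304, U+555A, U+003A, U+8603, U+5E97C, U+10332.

U+0944: 3-byte form → E0 A5 84.
U+3304: 3-byte form → E3 8C 84.
U+555A: 3-byte form → E5 95 9A.
U+003A: 1-byte form → 3A.
U+8603: 3-byte form → E8 98 83.
U+5E97C: 4-byte form → F1 9E A5 BC.
U+10332: 4-byte form → F0 90 8C B2.
Concatenated (21 bytes): E0 A5 84 E3 8C 84 E5 95 9A 3A E8 98 83 F1 9E A5 BC F0 90 8C B2.

E0 A5 84 E3 8C 84 E5 95 9A 3A E8 98 83 F1 9E A5 BC F0 90 8C B2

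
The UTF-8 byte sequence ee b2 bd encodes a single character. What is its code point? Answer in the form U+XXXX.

U+ECBD

Leading byte 0xEE = 11101110 matches 1110xxxx → 3-byte sequence.
Byte 1: 0xEE = 11101110, payload 1110 (4 bits).
Byte 2: 0xB2 = 10110010 (10xxxxxx ✓), payload 110010.
Byte 3: 0xBD = 10111101 (10xxxxxx ✓), payload 111101.
Concatenate: 1110110010111101 = 0xECBD (16 bits → U+ECBD).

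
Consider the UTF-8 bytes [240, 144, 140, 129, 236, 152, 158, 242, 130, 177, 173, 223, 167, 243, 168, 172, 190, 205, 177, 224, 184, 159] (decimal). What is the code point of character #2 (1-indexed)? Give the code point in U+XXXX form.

U+C61E

Offset 0: leading byte 0xF0 = 11110000 → 4-byte char #1 = F0 90 8C 81.
Offset 4: leading byte 0xEC = 11101100 → 3-byte char #2 = EC 98 9E.
Leading byte 0xEC = 11101100 matches 1110xxxx → 3-byte sequence.
Byte 1: 0xEC = 11101100, payload 1100 (4 bits).
Byte 2: 0x98 = 10011000 (10xxxxxx ✓), payload 011000.
Byte 3: 0x9E = 10011110 (10xxxxxx ✓), payload 011110.
Concatenate: 1100011000011110 = 0xC61E (16 bits → U+C61E).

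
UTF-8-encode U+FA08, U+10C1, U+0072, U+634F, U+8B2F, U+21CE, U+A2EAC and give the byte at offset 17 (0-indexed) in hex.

U+FA08 → 3-byte form EF A8 88 at offsets 0–2.
U+10C1 → 3-byte form E1 83 81 at offsets 3–5.
U+0072 → 1-byte form 72 at offsets 6–6.
U+634F → 3-byte form E6 8D 8F at offsets 7–9.
U+8B2F → 3-byte form E8 AC AF at offsets 10–12.
U+21CE → 3-byte form E2 87 8E at offsets 13–15.
U+A2EAC → 4-byte form F2 A2 BA AC at offsets 16–19.
Offset 17 falls in char 7's range; it's byte 2 of F2 A2 BA AC = 0xA2.

0xA2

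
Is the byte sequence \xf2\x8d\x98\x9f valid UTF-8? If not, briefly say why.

Leading byte 0xF2 = 11110010 → 4-byte form.
Continuation bytes 0x8D=10001101, 0x98=10011000, 0x9F=10011111 all match 10xxxxxx.
Decoded value 0x8D61F is ≥ 0x10000 (shortest form) and not a surrogate.

valid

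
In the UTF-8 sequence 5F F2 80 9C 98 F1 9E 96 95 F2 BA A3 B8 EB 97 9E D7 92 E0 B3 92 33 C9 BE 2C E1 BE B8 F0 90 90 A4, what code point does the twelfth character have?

Offset 0: leading byte 0x5F = 01011111 → 1-byte char #1 = 5F.
Offset 1: leading byte 0xF2 = 11110010 → 4-byte char #2 = F2 80 9C 98.
Offset 5: leading byte 0xF1 = 11110001 → 4-byte char #3 = F1 9E 96 95.
Offset 9: leading byte 0xF2 = 11110010 → 4-byte char #4 = F2 BA A3 B8.
Offset 13: leading byte 0xEB = 11101011 → 3-byte char #5 = EB 97 9E.
Offset 16: leading byte 0xD7 = 11010111 → 2-byte char #6 = D7 92.
Offset 18: leading byte 0xE0 = 11100000 → 3-byte char #7 = E0 B3 92.
Offset 21: leading byte 0x33 = 00110011 → 1-byte char #8 = 33.
Offset 22: leading byte 0xC9 = 11001001 → 2-byte char #9 = C9 BE.
Offset 24: leading byte 0x2C = 00101100 → 1-byte char #10 = 2C.
Offset 25: leading byte 0xE1 = 11100001 → 3-byte char #11 = E1 BE B8.
Offset 28: leading byte 0xF0 = 11110000 → 4-byte char #12 = F0 90 90 A4.
Leading byte 0xF0 = 11110000 matches 11110xxx → 4-byte sequence.
Byte 1: 0xF0 = 11110000, payload 000 (3 bits).
Byte 2: 0x90 = 10010000 (10xxxxxx ✓), payload 010000.
Byte 3: 0x90 = 10010000 (10xxxxxx ✓), payload 010000.
Byte 4: 0xA4 = 10100100 (10xxxxxx ✓), payload 100100.
Concatenate: 000010000010000100100 = 0x10424 (21 bits → U+10424).

U+10424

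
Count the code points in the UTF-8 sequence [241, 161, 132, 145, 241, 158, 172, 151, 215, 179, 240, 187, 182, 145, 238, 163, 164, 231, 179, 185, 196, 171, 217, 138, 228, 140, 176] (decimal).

9

Byte at offset 0: 0xF1 = 11110001 → 4-byte char (#1). Advance 4.
Byte at offset 4: 0xF1 = 11110001 → 4-byte char (#2). Advance 4.
Byte at offset 8: 0xD7 = 11010111 → 2-byte char (#3). Advance 2.
Byte at offset 10: 0xF0 = 11110000 → 4-byte char (#4). Advance 4.
Byte at offset 14: 0xEE = 11101110 → 3-byte char (#5). Advance 3.
Byte at offset 17: 0xE7 = 11100111 → 3-byte char (#6). Advance 3.
Byte at offset 20: 0xC4 = 11000100 → 2-byte char (#7). Advance 2.
Byte at offset 22: 0xD9 = 11011001 → 2-byte char (#8). Advance 2.
Byte at offset 24: 0xE4 = 11100100 → 3-byte char (#9). Advance 3.
Reached end at offset 27 after 9 code points.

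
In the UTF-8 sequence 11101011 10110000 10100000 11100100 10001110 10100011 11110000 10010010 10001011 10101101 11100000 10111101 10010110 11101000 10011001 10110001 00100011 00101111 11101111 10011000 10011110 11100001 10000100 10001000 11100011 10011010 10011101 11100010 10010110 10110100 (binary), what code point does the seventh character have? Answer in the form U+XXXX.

U+002F

Offset 0: leading byte 0xEB = 11101011 → 3-byte char #1 = EB B0 A0.
Offset 3: leading byte 0xE4 = 11100100 → 3-byte char #2 = E4 8E A3.
Offset 6: leading byte 0xF0 = 11110000 → 4-byte char #3 = F0 92 8B AD.
Offset 10: leading byte 0xE0 = 11100000 → 3-byte char #4 = E0 BD 96.
Offset 13: leading byte 0xE8 = 11101000 → 3-byte char #5 = E8 99 B1.
Offset 16: leading byte 0x23 = 00100011 → 1-byte char #6 = 23.
Offset 17: leading byte 0x2F = 00101111 → 1-byte char #7 = 2F.
Leading byte 0x2F = 00101111 matches 0xxxxxxx → 1-byte sequence.
Byte 1: 0x2F = 00101111, payload 0101111 (7 bits).
Concatenate: 0101111 = 0x2F (7 bits → U+002F).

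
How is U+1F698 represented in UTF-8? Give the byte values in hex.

F0 9F 9A 98

U+1F698 = 0x1F698 = 128664 decimal. In range U+10000–U+10FFFF → 4-byte form: 11110xxx 10xxxxxx 10xxxxxx 10xxxxxx.
Binary (21 bits): 000011111011010011000.
Split 3+6+6+6: 000 | 011111 | 011010 | 011000.
Byte 1: 11110000 = 0xF0.
Byte 2: 10011111 = 0x9F.
Byte 3: 10011010 = 0x9A.
Byte 4: 10011000 = 0x98.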